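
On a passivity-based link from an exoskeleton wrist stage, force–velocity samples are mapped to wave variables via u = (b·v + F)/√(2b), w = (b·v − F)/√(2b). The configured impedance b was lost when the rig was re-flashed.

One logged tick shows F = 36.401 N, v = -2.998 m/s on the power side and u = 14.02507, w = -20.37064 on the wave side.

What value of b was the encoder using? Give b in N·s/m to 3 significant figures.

b = 2.24 N·s/m

u + w = -6.3456;  u + w = √(2b)·v, so √(2b) = -6.3456/(-2.998) = 2.1166.
b = (√(2b))²/2 = 4.4800/2 = 2.2400.
(Check via u − w = 2F/√(2b): u − w = 34.3957, 2F/√(2b) = 34.3957.)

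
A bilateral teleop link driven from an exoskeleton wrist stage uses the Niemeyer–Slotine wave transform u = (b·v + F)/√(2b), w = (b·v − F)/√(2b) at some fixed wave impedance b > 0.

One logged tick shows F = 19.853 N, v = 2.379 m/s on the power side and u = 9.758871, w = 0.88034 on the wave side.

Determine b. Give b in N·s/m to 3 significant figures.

u + w = 10.639211;  u + w = √(2b)·v, so √(2b) = 10.639211/2.379 = 4.472136.
b = (√(2b))²/2 = 19.999998/2 = 9.999999.
(Check via u − w = 2F/√(2b): u − w = 8.878531, 2F/√(2b) = 8.878532.)

b = 10 N·s/m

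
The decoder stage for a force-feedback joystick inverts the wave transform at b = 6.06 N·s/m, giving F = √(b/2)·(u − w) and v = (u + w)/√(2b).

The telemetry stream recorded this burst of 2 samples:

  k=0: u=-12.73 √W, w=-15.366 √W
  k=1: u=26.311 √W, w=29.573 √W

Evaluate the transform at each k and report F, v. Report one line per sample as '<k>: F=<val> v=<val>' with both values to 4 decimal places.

k=0: u−w=2.6360, u+w=-28.0960; √(b/2)=1.7407, √(2b)=3.4814; F=1.7407×2.636=4.5885, v=-28.0960/3.4814=-8.0704
k=1: u−w=-3.2620, u+w=55.8840; √(b/2)=1.7407, √(2b)=3.4814; F=1.7407×(-3.262)=-5.6781, v=55.8840/3.4814=16.0523

0: F=4.5885 v=-8.0704
1: F=-5.6781 v=16.0523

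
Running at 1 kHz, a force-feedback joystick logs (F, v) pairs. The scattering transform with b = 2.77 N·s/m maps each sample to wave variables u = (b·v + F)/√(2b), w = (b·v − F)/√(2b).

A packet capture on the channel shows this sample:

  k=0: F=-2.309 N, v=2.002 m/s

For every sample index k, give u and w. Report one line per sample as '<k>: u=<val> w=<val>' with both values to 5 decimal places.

k=0: b·v=2.77×2.002=5.54554; √(2b)=2.35372; u=(5.54554+(-2.309))/2.35372=1.37507, w=(5.54554−(-2.309))/2.35372=3.33707

0: u=1.37507 w=3.33707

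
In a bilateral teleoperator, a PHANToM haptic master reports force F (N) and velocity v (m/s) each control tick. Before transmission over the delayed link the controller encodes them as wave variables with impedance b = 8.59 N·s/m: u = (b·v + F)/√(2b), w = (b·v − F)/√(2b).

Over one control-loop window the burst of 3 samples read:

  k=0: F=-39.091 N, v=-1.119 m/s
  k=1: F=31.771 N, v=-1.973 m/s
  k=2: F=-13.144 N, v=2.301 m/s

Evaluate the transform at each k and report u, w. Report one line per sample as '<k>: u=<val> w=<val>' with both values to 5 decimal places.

k=0: b·v=8.59×(-1.119)=-9.61221; √(2b)=4.14488; u=(-9.61221+(-39.091))/4.14488=-11.75022, w=(-9.61221−(-39.091))/4.14488=7.11210
k=1: b·v=8.59×(-1.973)=-16.94807; √(2b)=4.14488; u=(-16.94807+31.771)/4.14488=3.57621, w=(-16.94807−31.771)/4.14488=-11.75405
k=2: b·v=8.59×2.301=19.76559; √(2b)=4.14488; u=(19.76559+(-13.144))/4.14488=1.59754, w=(19.76559−(-13.144))/4.14488=7.93982

0: u=-11.75022 w=7.11210
1: u=3.57621 w=-11.75405
2: u=1.59754 w=7.93982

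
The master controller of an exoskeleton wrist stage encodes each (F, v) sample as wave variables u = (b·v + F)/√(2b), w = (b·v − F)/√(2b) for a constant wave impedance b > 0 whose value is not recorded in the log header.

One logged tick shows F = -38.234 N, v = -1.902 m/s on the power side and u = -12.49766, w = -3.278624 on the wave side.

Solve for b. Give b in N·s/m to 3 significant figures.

u + w = -15.776284;  u + w = √(2b)·v, so √(2b) = -15.776284/(-1.902) = 8.294576.
b = (√(2b))²/2 = 68.799995/2 = 34.399997.
(Check via u − w = 2F/√(2b): u − w = -9.219036, 2F/√(2b) = -9.219036.)

b = 34.4 N·s/m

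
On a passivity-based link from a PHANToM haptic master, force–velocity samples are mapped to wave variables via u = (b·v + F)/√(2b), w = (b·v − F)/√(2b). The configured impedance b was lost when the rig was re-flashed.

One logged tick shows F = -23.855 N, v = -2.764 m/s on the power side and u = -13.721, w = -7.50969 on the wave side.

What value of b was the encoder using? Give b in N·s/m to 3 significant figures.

u + w = -21.23069;  u + w = √(2b)·v, so √(2b) = -21.23069/(-2.764) = 7.68115.
b = (√(2b))²/2 = 59.00002/2 = 29.50001.
(Check via u − w = 2F/√(2b): u − w = -6.21131, 2F/√(2b) = -6.21131.)

b = 29.5 N·s/m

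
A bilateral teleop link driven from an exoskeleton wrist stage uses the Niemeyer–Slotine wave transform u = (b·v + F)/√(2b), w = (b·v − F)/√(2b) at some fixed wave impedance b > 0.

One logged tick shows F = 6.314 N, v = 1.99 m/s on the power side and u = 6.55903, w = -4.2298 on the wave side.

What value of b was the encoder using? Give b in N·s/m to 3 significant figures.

u + w = 2.32923;  u + w = √(2b)·v, so √(2b) = 2.32923/1.99 = 1.17047.
b = (√(2b))²/2 = 1.36999/2 = 0.68500.
(Check via u − w = 2F/√(2b): u − w = 10.78883, 2F/√(2b) = 10.78885.)

b = 0.685 N·s/m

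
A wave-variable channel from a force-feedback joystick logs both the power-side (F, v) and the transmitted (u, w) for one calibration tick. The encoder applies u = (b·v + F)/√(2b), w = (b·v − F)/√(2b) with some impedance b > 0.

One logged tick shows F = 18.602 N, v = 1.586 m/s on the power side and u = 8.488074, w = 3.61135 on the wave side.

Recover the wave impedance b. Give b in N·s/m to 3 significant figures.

u + w = 12.099424;  u + w = √(2b)·v, so √(2b) = 12.099424/1.586 = 7.628893.
b = (√(2b))²/2 = 58.200006/2 = 29.100003.
(Check via u − w = 2F/√(2b): u − w = 4.876724, 2F/√(2b) = 4.876723.)

b = 29.1 N·s/m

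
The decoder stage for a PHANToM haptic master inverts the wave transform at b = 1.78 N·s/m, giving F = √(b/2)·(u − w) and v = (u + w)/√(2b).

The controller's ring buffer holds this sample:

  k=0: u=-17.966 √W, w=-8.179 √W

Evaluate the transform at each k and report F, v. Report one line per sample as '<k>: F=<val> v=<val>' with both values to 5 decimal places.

0: F=-9.23304 v=-13.85682

k=0: u−w=-9.78700, u+w=-26.14500; √(b/2)=0.94340, √(2b)=1.88680; F=0.94340×(-9.787)=-9.23304, v=-26.14500/1.88680=-13.85682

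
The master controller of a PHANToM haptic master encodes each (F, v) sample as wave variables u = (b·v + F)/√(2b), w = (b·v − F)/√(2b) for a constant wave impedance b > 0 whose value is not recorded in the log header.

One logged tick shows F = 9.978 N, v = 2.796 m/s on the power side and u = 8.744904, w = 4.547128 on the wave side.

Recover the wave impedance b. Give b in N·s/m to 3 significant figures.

u + w = 13.292032;  u + w = √(2b)·v, so √(2b) = 13.292032/2.796 = 4.753946.
b = (√(2b))²/2 = 22.599999/2 = 11.300000.
(Check via u − w = 2F/√(2b): u − w = 4.197776, 2F/√(2b) = 4.197776.)

b = 11.3 N·s/m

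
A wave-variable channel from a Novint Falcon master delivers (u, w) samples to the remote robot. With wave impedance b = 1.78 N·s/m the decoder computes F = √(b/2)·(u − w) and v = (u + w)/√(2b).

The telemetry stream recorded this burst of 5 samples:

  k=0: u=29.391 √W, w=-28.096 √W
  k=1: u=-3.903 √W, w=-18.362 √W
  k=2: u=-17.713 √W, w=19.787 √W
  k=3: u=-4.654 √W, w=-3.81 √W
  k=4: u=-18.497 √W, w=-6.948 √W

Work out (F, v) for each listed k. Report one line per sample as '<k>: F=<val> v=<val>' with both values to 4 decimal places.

k=0: u−w=57.4870, u+w=1.2950; √(b/2)=0.9434, √(2b)=1.8868; F=0.9434×57.487=54.2331, v=1.2950/1.8868=0.6863
k=1: u−w=14.4590, u+w=-22.2650; √(b/2)=0.9434, √(2b)=1.8868; F=0.9434×14.459=13.6406, v=-22.2650/1.8868=-11.8004
k=2: u−w=-37.5000, u+w=2.0740; √(b/2)=0.9434, √(2b)=1.8868; F=0.9434×(-37.5)=-35.3774, v=2.0740/1.8868=1.0992
k=3: u−w=-0.8440, u+w=-8.4640; √(b/2)=0.9434, √(2b)=1.8868; F=0.9434×(-0.844)=-0.7962, v=-8.4640/1.8868=-4.4859
k=4: u−w=-11.5490, u+w=-25.4450; √(b/2)=0.9434, √(2b)=1.8868; F=0.9434×(-11.549)=-10.8953, v=-25.4450/1.8868=-13.4858

0: F=54.2331 v=0.6863
1: F=13.6406 v=-11.8004
2: F=-35.3774 v=1.0992
3: F=-0.7962 v=-4.4859
4: F=-10.8953 v=-13.4858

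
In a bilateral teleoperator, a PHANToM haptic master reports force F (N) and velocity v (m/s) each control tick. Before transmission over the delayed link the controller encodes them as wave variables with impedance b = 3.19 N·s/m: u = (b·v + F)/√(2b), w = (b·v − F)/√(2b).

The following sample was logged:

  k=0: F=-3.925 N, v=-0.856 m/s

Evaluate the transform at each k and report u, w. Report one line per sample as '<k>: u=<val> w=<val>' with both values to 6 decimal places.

0: u=-2.634993 w=0.472852

k=0: b·v=3.19×(-0.856)=-2.730640; √(2b)=2.525866; u=(-2.730640+(-3.925))/2.525866=-2.634993, w=(-2.730640−(-3.925))/2.525866=0.472852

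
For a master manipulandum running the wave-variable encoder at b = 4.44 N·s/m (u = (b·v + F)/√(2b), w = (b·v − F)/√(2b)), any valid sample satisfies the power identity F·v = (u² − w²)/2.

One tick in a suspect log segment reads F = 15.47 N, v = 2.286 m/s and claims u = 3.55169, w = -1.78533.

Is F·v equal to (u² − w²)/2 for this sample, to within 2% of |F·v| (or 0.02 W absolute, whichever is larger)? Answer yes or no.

no

F·v = 15.47×2.286 = 35.36442 W.
(u² − w²)/2 = (12.61450 − 3.18740)/2 = 4.71355 W.
|Δ| = 30.65087;  2% of max(1, |F·v|) = 0.70729.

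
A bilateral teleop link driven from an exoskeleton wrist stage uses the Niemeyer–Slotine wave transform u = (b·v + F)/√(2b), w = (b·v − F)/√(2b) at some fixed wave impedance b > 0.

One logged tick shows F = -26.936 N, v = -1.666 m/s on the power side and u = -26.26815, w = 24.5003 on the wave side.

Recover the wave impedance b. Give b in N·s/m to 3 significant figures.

b = 0.563 N·s/m

u + w = -1.76785;  u + w = √(2b)·v, so √(2b) = -1.76785/(-1.666) = 1.06113.
b = (√(2b))²/2 = 1.12601/2 = 0.56300.
(Check via u − w = 2F/√(2b): u − w = -50.76845, 2F/√(2b) = -50.76831.)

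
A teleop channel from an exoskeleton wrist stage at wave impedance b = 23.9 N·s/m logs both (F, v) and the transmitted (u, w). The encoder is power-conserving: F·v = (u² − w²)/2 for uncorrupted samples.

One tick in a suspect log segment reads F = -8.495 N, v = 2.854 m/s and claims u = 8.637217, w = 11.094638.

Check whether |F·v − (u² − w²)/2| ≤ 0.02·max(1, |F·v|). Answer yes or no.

F·v = (-8.495)×2.854 = -24.244730 W.
(u² − w²)/2 = (74.601518 − 123.090992)/2 = -24.244737 W.
|Δ| = 0.000007;  2% of max(1, |F·v|) = 0.484895.

yes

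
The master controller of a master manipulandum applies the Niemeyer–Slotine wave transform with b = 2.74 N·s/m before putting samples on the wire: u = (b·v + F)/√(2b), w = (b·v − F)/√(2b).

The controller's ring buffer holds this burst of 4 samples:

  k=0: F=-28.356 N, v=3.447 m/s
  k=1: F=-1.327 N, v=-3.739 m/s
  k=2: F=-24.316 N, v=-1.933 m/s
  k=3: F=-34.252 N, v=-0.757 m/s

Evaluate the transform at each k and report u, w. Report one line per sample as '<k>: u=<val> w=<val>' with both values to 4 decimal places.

k=0: b·v=2.74×3.447=9.4448; √(2b)=2.3409; u=(9.4448+(-28.356))/2.3409=-8.0785, w=(9.4448−(-28.356))/2.3409=16.1477
k=1: b·v=2.74×(-3.739)=-10.2449; √(2b)=2.3409; u=(-10.2449+(-1.327))/2.3409=-4.9433, w=(-10.2449−(-1.327))/2.3409=-3.8095
k=2: b·v=2.74×(-1.933)=-5.2964; √(2b)=2.3409; u=(-5.2964+(-24.316))/2.3409=-12.6498, w=(-5.2964−(-24.316))/2.3409=8.1248
k=3: b·v=2.74×(-0.757)=-2.0742; √(2b)=2.3409; u=(-2.0742+(-34.252))/2.3409=-15.5178, w=(-2.0742−(-34.252))/2.3409=13.7457

0: u=-8.0785 w=16.1477
1: u=-4.9433 w=-3.8095
2: u=-12.6498 w=8.1248
3: u=-15.5178 w=13.7457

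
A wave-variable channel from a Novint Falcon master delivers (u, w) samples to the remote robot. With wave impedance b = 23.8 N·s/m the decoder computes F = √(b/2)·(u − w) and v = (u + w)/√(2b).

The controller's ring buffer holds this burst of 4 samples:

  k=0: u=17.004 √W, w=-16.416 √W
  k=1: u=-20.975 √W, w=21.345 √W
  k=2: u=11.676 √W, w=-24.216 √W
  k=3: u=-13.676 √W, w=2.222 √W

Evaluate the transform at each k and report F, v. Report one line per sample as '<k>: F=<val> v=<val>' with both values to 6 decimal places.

0: F=115.286891 v=0.085226
1: F=-145.988666 v=0.053629
2: F=123.814395 v=-1.817582
3: F=-54.842340 v=-1.660174

k=0: u−w=33.420000, u+w=0.588000; √(b/2)=3.449638, √(2b)=6.899275; F=3.449638×33.42=115.286891, v=0.588000/6.899275=0.085226
k=1: u−w=-42.320000, u+w=0.370000; √(b/2)=3.449638, √(2b)=6.899275; F=3.449638×(-42.32)=-145.988666, v=0.370000/6.899275=0.053629
k=2: u−w=35.892000, u+w=-12.540000; √(b/2)=3.449638, √(2b)=6.899275; F=3.449638×35.892=123.814395, v=-12.540000/6.899275=-1.817582
k=3: u−w=-15.898000, u+w=-11.454000; √(b/2)=3.449638, √(2b)=6.899275; F=3.449638×(-15.898)=-54.842340, v=-11.454000/6.899275=-1.660174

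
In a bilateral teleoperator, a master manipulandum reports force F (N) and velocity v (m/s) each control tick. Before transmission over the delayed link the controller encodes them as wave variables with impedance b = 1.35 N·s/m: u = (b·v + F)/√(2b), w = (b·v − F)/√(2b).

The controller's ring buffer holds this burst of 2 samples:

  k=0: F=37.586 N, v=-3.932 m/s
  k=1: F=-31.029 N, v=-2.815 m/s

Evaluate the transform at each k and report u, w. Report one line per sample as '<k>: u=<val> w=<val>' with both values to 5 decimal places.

0: u=19.64364 w=-26.10458
1: u=-21.19641 w=16.57089

k=0: b·v=1.35×(-3.932)=-5.30820; √(2b)=1.64317; u=(-5.30820+37.586)/1.64317=19.64364, w=(-5.30820−37.586)/1.64317=-26.10458
k=1: b·v=1.35×(-2.815)=-3.80025; √(2b)=1.64317; u=(-3.80025+(-31.029))/1.64317=-21.19641, w=(-3.80025−(-31.029))/1.64317=16.57089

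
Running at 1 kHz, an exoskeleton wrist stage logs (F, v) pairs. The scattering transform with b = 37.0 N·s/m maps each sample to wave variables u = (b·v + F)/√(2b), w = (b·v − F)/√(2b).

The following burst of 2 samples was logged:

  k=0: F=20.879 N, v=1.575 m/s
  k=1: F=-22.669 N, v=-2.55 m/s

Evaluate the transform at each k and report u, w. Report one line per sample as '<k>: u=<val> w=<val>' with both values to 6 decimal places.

0: u=9.201466 w=4.347197
1: u=-13.603182 w=-8.332747

k=0: b·v=37.0×1.575=58.275000; √(2b)=8.602325; u=(58.275000+20.879)/8.602325=9.201466, w=(58.275000−20.879)/8.602325=4.347197
k=1: b·v=37.0×(-2.55)=-94.350000; √(2b)=8.602325; u=(-94.350000+(-22.669))/8.602325=-13.603182, w=(-94.350000−(-22.669))/8.602325=-8.332747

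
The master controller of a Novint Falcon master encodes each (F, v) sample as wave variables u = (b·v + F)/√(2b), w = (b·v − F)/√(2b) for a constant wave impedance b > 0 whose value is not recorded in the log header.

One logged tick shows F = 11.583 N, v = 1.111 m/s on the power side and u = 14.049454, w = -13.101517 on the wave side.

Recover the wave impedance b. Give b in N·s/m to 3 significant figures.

b = 0.364 N·s/m

u + w = 0.947937;  u + w = √(2b)·v, so √(2b) = 0.947937/1.111 = 0.853229.
b = (√(2b))²/2 = 0.727999/2 = 0.364000.
(Check via u − w = 2F/√(2b): u − w = 27.150971, 2F/√(2b) = 27.150988.)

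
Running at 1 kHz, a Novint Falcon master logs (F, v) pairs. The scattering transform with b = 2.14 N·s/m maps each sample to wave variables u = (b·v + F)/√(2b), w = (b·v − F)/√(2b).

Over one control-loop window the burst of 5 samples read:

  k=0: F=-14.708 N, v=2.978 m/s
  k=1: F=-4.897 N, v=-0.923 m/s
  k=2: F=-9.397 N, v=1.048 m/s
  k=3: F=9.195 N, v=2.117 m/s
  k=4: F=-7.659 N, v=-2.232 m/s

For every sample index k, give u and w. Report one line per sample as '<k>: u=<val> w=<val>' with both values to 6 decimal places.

0: u=-4.028913 w=10.189847
1: u=-3.321813 w=1.412296
2: u=-3.458152 w=5.626271
3: u=6.634413 w=-2.254729
4: u=-6.010916 w=1.393319

k=0: b·v=2.14×2.978=6.372920; √(2b)=2.068816; u=(6.372920+(-14.708))/2.068816=-4.028913, w=(6.372920−(-14.708))/2.068816=10.189847
k=1: b·v=2.14×(-0.923)=-1.975220; √(2b)=2.068816; u=(-1.975220+(-4.897))/2.068816=-3.321813, w=(-1.975220−(-4.897))/2.068816=1.412296
k=2: b·v=2.14×1.048=2.242720; √(2b)=2.068816; u=(2.242720+(-9.397))/2.068816=-3.458152, w=(2.242720−(-9.397))/2.068816=5.626271
k=3: b·v=2.14×2.117=4.530380; √(2b)=2.068816; u=(4.530380+9.195)/2.068816=6.634413, w=(4.530380−9.195)/2.068816=-2.254729
k=4: b·v=2.14×(-2.232)=-4.776480; √(2b)=2.068816; u=(-4.776480+(-7.659))/2.068816=-6.010916, w=(-4.776480−(-7.659))/2.068816=1.393319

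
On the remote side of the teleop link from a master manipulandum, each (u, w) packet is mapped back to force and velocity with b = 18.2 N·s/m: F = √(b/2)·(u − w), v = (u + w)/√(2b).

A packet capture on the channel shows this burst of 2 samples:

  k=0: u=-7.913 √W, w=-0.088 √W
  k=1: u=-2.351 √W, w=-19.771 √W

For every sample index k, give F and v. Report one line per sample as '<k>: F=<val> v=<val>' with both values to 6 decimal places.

k=0: u−w=-7.825000, u+w=-8.001000; √(b/2)=3.016621, √(2b)=6.033241; F=3.016621×(-7.825)=-23.605056, v=-8.001000/6.033241=-1.326153
k=1: u−w=17.420000, u+w=-22.122000; √(b/2)=3.016621, √(2b)=6.033241; F=3.016621×17.42=52.549531, v=-22.122000/6.033241=-3.666686

0: F=-23.605056 v=-1.326153
1: F=52.549531 v=-3.666686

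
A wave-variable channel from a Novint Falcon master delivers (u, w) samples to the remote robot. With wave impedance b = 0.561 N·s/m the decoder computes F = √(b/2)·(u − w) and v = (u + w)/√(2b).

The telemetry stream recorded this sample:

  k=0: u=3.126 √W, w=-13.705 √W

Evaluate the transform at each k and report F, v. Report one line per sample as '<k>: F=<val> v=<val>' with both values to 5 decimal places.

0: F=8.91408 v=-9.98730

k=0: u−w=16.83100, u+w=-10.57900; √(b/2)=0.52962, √(2b)=1.05925; F=0.52962×16.831=8.91408, v=-10.57900/1.05925=-9.98730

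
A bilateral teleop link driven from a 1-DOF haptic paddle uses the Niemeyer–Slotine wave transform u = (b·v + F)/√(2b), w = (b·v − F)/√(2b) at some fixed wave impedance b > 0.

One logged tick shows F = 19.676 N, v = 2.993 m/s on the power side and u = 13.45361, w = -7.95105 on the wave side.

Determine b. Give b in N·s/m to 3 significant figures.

b = 1.69 N·s/m

u + w = 5.5026;  u + w = √(2b)·v, so √(2b) = 5.5026/2.993 = 1.8385.
b = (√(2b))²/2 = 3.3800/2 = 1.6900.
(Check via u − w = 2F/√(2b): u − w = 21.4047, 2F/√(2b) = 21.4047.)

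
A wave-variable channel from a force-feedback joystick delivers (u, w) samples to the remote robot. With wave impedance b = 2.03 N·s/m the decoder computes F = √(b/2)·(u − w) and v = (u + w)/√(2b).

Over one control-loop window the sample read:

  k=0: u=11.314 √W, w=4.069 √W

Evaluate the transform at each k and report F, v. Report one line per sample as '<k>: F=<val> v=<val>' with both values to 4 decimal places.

k=0: u−w=7.2450, u+w=15.3830; √(b/2)=1.0075, √(2b)=2.0149; F=1.0075×7.245=7.2991, v=15.3830/2.0149=7.6345

0: F=7.2991 v=7.6345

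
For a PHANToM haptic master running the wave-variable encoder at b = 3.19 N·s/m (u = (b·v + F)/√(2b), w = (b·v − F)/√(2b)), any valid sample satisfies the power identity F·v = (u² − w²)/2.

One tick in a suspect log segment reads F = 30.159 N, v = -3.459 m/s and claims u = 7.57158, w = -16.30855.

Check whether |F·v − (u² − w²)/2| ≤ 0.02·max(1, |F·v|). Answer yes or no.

yes

F·v = 30.159×(-3.459) = -104.3200 W.
(u² − w²)/2 = (57.3288 − 265.9688)/2 = -104.3200 W.
|Δ| = 0.0000;  2% of max(1, |F·v|) = 2.0864.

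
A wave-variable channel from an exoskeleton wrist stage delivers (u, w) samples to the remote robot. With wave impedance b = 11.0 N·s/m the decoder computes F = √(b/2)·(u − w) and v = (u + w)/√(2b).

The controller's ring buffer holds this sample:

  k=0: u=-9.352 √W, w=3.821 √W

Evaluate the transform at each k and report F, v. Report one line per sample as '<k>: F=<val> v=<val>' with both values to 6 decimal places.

0: F=-30.893423 v=-1.179213

k=0: u−w=-13.173000, u+w=-5.531000; √(b/2)=2.345208, √(2b)=4.690416; F=2.345208×(-13.173)=-30.893423, v=-5.531000/4.690416=-1.179213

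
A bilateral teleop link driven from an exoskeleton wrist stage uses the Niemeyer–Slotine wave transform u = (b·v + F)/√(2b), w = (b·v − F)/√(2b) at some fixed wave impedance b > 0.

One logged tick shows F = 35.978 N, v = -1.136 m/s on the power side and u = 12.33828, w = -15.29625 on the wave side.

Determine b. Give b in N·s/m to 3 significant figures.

u + w = -2.95797;  u + w = √(2b)·v, so √(2b) = -2.95797/(-1.136) = 2.60385.
b = (√(2b))²/2 = 6.78002/2 = 3.39001.
(Check via u − w = 2F/√(2b): u − w = 27.63453, 2F/√(2b) = 27.63450.)

b = 3.39 N·s/m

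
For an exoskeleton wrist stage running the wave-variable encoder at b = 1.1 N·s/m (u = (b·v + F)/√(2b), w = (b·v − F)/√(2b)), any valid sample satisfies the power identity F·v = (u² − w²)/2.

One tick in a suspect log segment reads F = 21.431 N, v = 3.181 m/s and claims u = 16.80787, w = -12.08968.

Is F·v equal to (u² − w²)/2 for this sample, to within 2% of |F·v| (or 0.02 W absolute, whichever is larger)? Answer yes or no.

yes

F·v = 21.431×3.181 = 68.17201 W.
(u² − w²)/2 = (282.50449 − 146.16036)/2 = 68.17207 W.
|Δ| = 0.00005;  2% of max(1, |F·v|) = 1.36344.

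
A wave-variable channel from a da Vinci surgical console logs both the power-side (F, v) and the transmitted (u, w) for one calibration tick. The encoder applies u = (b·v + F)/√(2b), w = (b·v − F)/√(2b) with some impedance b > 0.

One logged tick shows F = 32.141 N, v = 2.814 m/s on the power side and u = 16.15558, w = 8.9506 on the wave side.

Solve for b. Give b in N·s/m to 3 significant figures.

b = 39.8 N·s/m

u + w = 25.1062;  u + w = √(2b)·v, so √(2b) = 25.1062/2.814 = 8.9219.
b = (√(2b))²/2 = 79.6000/2 = 39.8000.
(Check via u − w = 2F/√(2b): u − w = 7.2050, 2F/√(2b) = 7.2050.)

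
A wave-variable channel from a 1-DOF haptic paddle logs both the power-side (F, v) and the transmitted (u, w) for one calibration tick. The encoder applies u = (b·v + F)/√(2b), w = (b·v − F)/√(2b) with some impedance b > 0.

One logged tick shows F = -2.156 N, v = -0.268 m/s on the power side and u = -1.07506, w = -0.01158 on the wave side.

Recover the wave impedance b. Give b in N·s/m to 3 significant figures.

b = 8.22 N·s/m

u + w = -1.08664;  u + w = √(2b)·v, so √(2b) = -1.08664/(-0.268) = 4.05463.
b = (√(2b))²/2 = 16.44000/2 = 8.22000.
(Check via u − w = 2F/√(2b): u − w = -1.06348, 2F/√(2b) = -1.06348.)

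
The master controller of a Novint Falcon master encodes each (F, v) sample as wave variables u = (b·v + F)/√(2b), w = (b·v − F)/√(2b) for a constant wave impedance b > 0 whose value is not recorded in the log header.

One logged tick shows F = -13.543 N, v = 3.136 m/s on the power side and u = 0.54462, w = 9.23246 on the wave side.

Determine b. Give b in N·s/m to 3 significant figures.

u + w = 9.77708;  u + w = √(2b)·v, so √(2b) = 9.77708/3.136 = 3.11769.
b = (√(2b))²/2 = 9.72000/2 = 4.86000.
(Check via u − w = 2F/√(2b): u − w = -8.68784, 2F/√(2b) = -8.68784.)

b = 4.86 N·s/m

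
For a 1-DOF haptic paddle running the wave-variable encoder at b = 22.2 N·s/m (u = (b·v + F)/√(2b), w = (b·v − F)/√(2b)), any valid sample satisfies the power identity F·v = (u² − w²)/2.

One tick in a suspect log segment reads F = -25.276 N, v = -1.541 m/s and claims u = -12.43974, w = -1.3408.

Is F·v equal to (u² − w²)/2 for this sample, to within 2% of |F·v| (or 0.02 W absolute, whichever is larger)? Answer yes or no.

no

F·v = (-25.276)×(-1.541) = 38.95032 W.
(u² − w²)/2 = (154.74713 − 1.79774)/2 = 76.47469 W.
|Δ| = 37.52438;  2% of max(1, |F·v|) = 0.77901.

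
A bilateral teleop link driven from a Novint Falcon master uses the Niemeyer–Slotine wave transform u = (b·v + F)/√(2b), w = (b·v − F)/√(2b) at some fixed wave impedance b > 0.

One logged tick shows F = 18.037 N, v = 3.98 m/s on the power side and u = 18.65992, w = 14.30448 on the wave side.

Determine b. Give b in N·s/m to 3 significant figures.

b = 34.3 N·s/m

u + w = 32.96440;  u + w = √(2b)·v, so √(2b) = 32.96440/3.98 = 8.28251.
b = (√(2b))²/2 = 68.60001/2 = 34.30001.
(Check via u − w = 2F/√(2b): u − w = 4.35544, 2F/√(2b) = 4.35544.)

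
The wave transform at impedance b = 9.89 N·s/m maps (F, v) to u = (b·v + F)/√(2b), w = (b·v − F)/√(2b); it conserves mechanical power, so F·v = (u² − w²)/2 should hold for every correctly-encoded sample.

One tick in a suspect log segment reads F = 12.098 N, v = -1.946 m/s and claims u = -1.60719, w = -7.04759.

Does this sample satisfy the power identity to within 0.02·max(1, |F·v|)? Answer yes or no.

F·v = 12.098×(-1.946) = -23.5427 W.
(u² − w²)/2 = (2.5831 − 49.6685)/2 = -23.5427 W.
|Δ| = 0.0000;  2% of max(1, |F·v|) = 0.4709.

yes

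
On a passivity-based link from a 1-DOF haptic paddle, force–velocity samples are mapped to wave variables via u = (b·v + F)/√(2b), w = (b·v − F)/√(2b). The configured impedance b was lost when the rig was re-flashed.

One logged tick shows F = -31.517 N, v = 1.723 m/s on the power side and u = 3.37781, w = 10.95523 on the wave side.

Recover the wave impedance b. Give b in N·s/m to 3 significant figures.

b = 34.6 N·s/m

u + w = 14.3330;  u + w = √(2b)·v, so √(2b) = 14.3330/1.723 = 8.3187.
b = (√(2b))²/2 = 69.2000/2 = 34.6000.
(Check via u − w = 2F/√(2b): u − w = -7.5774, 2F/√(2b) = -7.5774.)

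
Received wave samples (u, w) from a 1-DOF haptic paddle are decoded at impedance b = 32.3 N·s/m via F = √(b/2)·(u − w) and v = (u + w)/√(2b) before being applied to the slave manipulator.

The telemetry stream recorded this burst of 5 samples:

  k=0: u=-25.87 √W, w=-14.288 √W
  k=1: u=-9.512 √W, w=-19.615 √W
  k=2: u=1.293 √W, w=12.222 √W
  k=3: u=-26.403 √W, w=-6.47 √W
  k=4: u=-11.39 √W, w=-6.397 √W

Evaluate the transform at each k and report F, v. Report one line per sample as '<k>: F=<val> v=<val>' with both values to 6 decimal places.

k=0: u−w=-11.582000, u+w=-40.158000; √(b/2)=4.018706, √(2b)=8.037413; F=4.018706×(-11.582)=-46.544656, v=-40.158000/8.037413=-4.996384
k=1: u−w=10.103000, u+w=-29.127000; √(b/2)=4.018706, √(2b)=8.037413; F=4.018706×10.103=40.600989, v=-29.127000/8.037413=-3.623927
k=2: u−w=-10.929000, u+w=13.515000; √(b/2)=4.018706, √(2b)=8.037413; F=4.018706×(-10.929)=-43.920441, v=13.515000/8.037413=1.681511
k=3: u−w=-19.933000, u+w=-32.873000; √(b/2)=4.018706, √(2b)=8.037413; F=4.018706×(-19.933)=-80.104872, v=-32.873000/8.037413=-4.089998
k=4: u−w=-4.993000, u+w=-17.787000; √(b/2)=4.018706, √(2b)=8.037413; F=4.018706×(-4.993)=-20.065400, v=-17.787000/8.037413=-2.213026

0: F=-46.544656 v=-4.996384
1: F=40.600989 v=-3.623927
2: F=-43.920441 v=1.681511
3: F=-80.104872 v=-4.089998
4: F=-20.065400 v=-2.213026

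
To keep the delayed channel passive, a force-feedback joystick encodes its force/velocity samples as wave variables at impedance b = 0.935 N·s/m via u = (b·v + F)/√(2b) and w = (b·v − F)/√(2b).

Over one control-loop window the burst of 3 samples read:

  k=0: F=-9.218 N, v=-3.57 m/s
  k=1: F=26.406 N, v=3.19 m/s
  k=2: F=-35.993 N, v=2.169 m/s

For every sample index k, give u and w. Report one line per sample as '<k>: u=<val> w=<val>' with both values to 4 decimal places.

k=0: b·v=0.935×(-3.57)=-3.3380; √(2b)=1.3675; u=(-3.3380+(-9.218))/1.3675=-9.1818, w=(-3.3380−(-9.218))/1.3675=4.2999
k=1: b·v=0.935×3.19=2.9827; √(2b)=1.3675; u=(2.9827+26.406)/1.3675=21.4911, w=(2.9827−26.406)/1.3675=-17.1288
k=2: b·v=0.935×2.169=2.0280; √(2b)=1.3675; u=(2.0280+(-35.993))/1.3675=-24.8377, w=(2.0280−(-35.993))/1.3675=27.8037

0: u=-9.1818 w=4.2999
1: u=21.4911 w=-17.1288
2: u=-24.8377 w=27.8037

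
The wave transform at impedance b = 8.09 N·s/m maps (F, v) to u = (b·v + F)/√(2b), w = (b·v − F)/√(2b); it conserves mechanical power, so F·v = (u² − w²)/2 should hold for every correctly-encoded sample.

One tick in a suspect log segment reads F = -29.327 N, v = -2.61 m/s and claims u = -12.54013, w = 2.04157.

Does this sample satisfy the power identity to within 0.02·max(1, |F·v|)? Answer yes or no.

F·v = (-29.327)×(-2.61) = 76.5435 W.
(u² − w²)/2 = (157.2549 − 4.1680)/2 = 76.5434 W.
|Δ| = 0.0000;  2% of max(1, |F·v|) = 1.5309.

yes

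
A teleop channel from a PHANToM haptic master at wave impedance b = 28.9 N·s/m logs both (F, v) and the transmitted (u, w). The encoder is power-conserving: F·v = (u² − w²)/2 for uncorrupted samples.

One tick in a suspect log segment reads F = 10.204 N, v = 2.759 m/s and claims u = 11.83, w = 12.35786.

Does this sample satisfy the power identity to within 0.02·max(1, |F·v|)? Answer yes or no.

no

F·v = 10.204×2.759 = 28.15284 W.
(u² − w²)/2 = (139.94890 − 152.71670)/2 = -6.38390 W.
|Δ| = 34.53674;  2% of max(1, |F·v|) = 0.56306.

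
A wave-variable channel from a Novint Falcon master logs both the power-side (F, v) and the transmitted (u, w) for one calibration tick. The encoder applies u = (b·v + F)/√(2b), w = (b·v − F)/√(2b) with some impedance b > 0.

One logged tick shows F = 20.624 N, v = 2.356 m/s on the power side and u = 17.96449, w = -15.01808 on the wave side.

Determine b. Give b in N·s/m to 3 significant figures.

u + w = 2.94641;  u + w = √(2b)·v, so √(2b) = 2.94641/2.356 = 1.25060.
b = (√(2b))²/2 = 1.56400/2 = 0.78200.
(Check via u − w = 2F/√(2b): u − w = 32.98257, 2F/√(2b) = 32.98261.)

b = 0.782 N·s/m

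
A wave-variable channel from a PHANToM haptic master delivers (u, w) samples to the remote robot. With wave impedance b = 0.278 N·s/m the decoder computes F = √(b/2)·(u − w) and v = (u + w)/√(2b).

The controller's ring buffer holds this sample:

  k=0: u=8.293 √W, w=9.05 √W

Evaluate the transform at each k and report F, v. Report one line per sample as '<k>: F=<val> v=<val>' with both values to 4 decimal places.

k=0: u−w=-0.7570, u+w=17.3430; √(b/2)=0.3728, √(2b)=0.7457; F=0.3728×(-0.757)=-0.2822, v=17.3430/0.7457=23.2588

0: F=-0.2822 v=23.2588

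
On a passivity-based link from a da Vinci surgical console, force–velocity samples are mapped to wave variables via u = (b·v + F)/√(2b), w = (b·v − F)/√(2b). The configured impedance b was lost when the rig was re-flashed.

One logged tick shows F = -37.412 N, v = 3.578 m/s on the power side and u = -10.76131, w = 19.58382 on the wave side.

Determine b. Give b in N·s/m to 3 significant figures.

b = 3.04 N·s/m

u + w = 8.8225;  u + w = √(2b)·v, so √(2b) = 8.8225/3.578 = 2.4658.
b = (√(2b))²/2 = 6.0800/2 = 3.0400.
(Check via u − w = 2F/√(2b): u − w = -30.3451, 2F/√(2b) = -30.3451.)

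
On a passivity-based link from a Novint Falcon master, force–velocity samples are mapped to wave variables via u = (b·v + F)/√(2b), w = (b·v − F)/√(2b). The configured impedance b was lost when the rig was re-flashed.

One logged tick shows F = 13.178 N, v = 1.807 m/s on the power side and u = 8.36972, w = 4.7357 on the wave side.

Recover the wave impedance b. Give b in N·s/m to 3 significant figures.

b = 26.3 N·s/m

u + w = 13.10542;  u + w = √(2b)·v, so √(2b) = 13.10542/1.807 = 7.25258.
b = (√(2b))²/2 = 52.59998/2 = 26.29999.
(Check via u − w = 2F/√(2b): u − w = 3.63402, 2F/√(2b) = 3.63401.)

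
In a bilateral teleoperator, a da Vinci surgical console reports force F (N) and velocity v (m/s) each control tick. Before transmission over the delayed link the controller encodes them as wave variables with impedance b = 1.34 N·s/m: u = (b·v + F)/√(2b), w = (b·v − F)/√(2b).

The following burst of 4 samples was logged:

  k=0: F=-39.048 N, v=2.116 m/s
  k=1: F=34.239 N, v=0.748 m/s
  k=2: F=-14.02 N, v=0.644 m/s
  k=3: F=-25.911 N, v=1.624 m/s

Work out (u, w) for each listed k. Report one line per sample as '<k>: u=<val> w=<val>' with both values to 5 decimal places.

k=0: b·v=1.34×2.116=2.83544; √(2b)=1.63707; u=(2.83544+(-39.048))/1.63707=-22.12034, w=(2.83544−(-39.048))/1.63707=25.58438
k=1: b·v=1.34×0.748=1.00232; √(2b)=1.63707; u=(1.00232+34.239)/1.63707=21.52706, w=(1.00232−34.239)/1.63707=-20.30253
k=2: b·v=1.34×0.644=0.86296; √(2b)=1.63707; u=(0.86296+(-14.02))/1.63707=-8.03694, w=(0.86296−(-14.02))/1.63707=9.09121
k=3: b·v=1.34×1.624=2.17616; √(2b)=1.63707; u=(2.17616+(-25.911))/1.63707=-14.49836, w=(2.17616−(-25.911))/1.63707=17.15696

0: u=-22.12034 w=25.58438
1: u=21.52706 w=-20.30253
2: u=-8.03694 w=9.09121
3: u=-14.49836 w=17.15696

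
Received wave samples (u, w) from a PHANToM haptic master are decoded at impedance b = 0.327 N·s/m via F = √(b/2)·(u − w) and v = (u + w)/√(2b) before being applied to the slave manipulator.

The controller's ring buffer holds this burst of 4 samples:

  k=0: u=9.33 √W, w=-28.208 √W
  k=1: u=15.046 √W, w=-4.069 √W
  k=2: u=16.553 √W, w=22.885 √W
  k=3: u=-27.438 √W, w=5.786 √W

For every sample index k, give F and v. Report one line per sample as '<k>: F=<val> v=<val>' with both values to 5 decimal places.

0: F=15.17854 v=-23.34356
1: F=7.72918 v=13.57359
2: F=-2.56035 v=48.76700
3: F=-13.43417 v=-26.77375

k=0: u−w=37.53800, u+w=-18.87800; √(b/2)=0.40435, √(2b)=0.80870; F=0.40435×37.538=15.17854, v=-18.87800/0.80870=-23.34356
k=1: u−w=19.11500, u+w=10.97700; √(b/2)=0.40435, √(2b)=0.80870; F=0.40435×19.115=7.72918, v=10.97700/0.80870=13.57359
k=2: u−w=-6.33200, u+w=39.43800; √(b/2)=0.40435, √(2b)=0.80870; F=0.40435×(-6.332)=-2.56035, v=39.43800/0.80870=48.76700
k=3: u−w=-33.22400, u+w=-21.65200; √(b/2)=0.40435, √(2b)=0.80870; F=0.40435×(-33.224)=-13.43417, v=-21.65200/0.80870=-26.77375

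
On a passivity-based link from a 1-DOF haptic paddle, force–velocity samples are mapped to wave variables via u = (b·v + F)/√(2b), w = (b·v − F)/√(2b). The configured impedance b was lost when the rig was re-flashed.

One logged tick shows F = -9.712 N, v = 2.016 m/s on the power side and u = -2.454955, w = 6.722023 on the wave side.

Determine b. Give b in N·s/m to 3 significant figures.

u + w = 4.267068;  u + w = √(2b)·v, so √(2b) = 4.267068/2.016 = 2.116601.
b = (√(2b))²/2 = 4.480001/2 = 2.240000.
(Check via u − w = 2F/√(2b): u − w = -9.176978, 2F/√(2b) = -9.176977.)

b = 2.24 N·s/m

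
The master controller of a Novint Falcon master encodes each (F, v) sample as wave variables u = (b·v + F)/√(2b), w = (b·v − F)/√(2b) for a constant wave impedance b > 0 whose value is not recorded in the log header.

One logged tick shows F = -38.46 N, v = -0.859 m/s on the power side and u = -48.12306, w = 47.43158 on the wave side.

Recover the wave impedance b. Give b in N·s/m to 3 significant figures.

u + w = -0.6915;  u + w = √(2b)·v, so √(2b) = -0.6915/(-0.859) = 0.8050.
b = (√(2b))²/2 = 0.6480/2 = 0.3240.
(Check via u − w = 2F/√(2b): u − w = -95.5546, 2F/√(2b) = -95.5549.)

b = 0.324 N·s/m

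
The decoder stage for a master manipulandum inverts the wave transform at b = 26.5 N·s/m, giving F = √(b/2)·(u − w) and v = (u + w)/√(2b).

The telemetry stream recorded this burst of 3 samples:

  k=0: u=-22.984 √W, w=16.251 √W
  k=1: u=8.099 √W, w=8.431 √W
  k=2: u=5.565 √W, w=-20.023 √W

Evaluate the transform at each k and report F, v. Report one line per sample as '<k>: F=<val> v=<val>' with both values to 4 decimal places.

0: F=-142.8176 v=-0.9248
1: F=-1.2085 v=2.2706
2: F=93.1417 v=-1.9860

k=0: u−w=-39.2350, u+w=-6.7330; √(b/2)=3.6401, √(2b)=7.2801; F=3.6401×(-39.235)=-142.8176, v=-6.7330/7.2801=-0.9248
k=1: u−w=-0.3320, u+w=16.5300; √(b/2)=3.6401, √(2b)=7.2801; F=3.6401×(-0.332)=-1.2085, v=16.5300/7.2801=2.2706
k=2: u−w=25.5880, u+w=-14.4580; √(b/2)=3.6401, √(2b)=7.2801; F=3.6401×25.588=93.1417, v=-14.4580/7.2801=-1.9860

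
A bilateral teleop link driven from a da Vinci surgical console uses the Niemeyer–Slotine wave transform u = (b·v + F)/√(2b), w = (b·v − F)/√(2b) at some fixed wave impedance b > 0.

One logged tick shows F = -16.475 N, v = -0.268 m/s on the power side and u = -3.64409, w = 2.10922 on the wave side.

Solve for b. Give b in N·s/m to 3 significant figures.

u + w = -1.5349;  u + w = √(2b)·v, so √(2b) = -1.5349/(-0.268) = 5.7271.
b = (√(2b))²/2 = 32.8000/2 = 16.4000.
(Check via u − w = 2F/√(2b): u − w = -5.7533, 2F/√(2b) = -5.7533.)

b = 16.4 N·s/m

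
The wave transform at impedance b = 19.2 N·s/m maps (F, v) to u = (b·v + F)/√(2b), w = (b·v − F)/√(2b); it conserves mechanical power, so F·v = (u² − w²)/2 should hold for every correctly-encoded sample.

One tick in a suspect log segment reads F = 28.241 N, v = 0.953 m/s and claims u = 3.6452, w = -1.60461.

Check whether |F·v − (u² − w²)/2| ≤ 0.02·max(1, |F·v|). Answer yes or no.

no

F·v = 28.241×0.953 = 26.91367 W.
(u² − w²)/2 = (13.28748 − 2.57477)/2 = 5.35635 W.
|Δ| = 21.55732;  2% of max(1, |F·v|) = 0.53827.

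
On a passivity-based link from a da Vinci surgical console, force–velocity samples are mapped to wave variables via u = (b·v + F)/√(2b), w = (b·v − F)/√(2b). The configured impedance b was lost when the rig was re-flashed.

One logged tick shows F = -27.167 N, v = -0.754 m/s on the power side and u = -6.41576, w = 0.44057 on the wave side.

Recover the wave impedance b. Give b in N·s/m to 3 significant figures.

b = 31.4 N·s/m

u + w = -5.9752;  u + w = √(2b)·v, so √(2b) = -5.9752/(-0.754) = 7.9247.
b = (√(2b))²/2 = 62.8002/2 = 31.4001.
(Check via u − w = 2F/√(2b): u − w = -6.8563, 2F/√(2b) = -6.8563.)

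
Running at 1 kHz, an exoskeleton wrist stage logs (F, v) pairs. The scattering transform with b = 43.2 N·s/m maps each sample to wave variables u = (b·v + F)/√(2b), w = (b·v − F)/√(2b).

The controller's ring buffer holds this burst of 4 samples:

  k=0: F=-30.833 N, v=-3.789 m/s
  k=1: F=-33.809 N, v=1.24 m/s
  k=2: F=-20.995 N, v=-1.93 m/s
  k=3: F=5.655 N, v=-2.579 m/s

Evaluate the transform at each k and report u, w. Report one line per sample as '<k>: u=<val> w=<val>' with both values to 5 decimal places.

k=0: b·v=43.2×(-3.789)=-163.68480; √(2b)=9.29516; u=(-163.68480+(-30.833))/9.29516=-20.92678, w=(-163.68480−(-30.833))/9.29516=-14.29258
k=1: b·v=43.2×1.24=53.56800; √(2b)=9.29516; u=(53.56800+(-33.809))/9.29516=2.12573, w=(53.56800−(-33.809))/9.29516=9.40027
k=2: b·v=43.2×(-1.93)=-83.37600; √(2b)=9.29516; u=(-83.37600+(-20.995))/9.29516=-11.22853, w=(-83.37600−(-20.995))/9.29516=-6.71113
k=3: b·v=43.2×(-2.579)=-111.41280; √(2b)=9.29516; u=(-111.41280+5.655)/9.29516=-11.37773, w=(-111.41280−5.655)/9.29516=-12.59449

0: u=-20.92678 w=-14.29258
1: u=2.12573 w=9.40027
2: u=-11.22853 w=-6.71113
3: u=-11.37773 w=-12.59449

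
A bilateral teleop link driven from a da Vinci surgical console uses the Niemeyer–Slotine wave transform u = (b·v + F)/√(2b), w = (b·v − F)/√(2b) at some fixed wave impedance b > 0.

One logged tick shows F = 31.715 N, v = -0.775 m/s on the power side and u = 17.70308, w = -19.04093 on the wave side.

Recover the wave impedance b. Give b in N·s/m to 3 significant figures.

b = 1.49 N·s/m

u + w = -1.3378;  u + w = √(2b)·v, so √(2b) = -1.3378/(-0.775) = 1.7263.
b = (√(2b))²/2 = 2.9800/2 = 1.4900.
(Check via u − w = 2F/√(2b): u − w = 36.7440, 2F/√(2b) = 36.7442.)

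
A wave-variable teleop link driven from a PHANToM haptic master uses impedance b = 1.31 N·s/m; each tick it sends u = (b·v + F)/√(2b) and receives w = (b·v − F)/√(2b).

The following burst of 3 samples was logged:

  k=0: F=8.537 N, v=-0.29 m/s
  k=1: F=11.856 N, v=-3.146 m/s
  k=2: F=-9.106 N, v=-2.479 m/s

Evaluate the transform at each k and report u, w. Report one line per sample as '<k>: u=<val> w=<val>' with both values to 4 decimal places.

k=0: b·v=1.31×(-0.29)=-0.3799; √(2b)=1.6186; u=(-0.3799+8.537)/1.6186=5.0395, w=(-0.3799−8.537)/1.6186=-5.5089
k=1: b·v=1.31×(-3.146)=-4.1213; √(2b)=1.6186; u=(-4.1213+11.856)/1.6186=4.7785, w=(-4.1213−11.856)/1.6186=-9.8708
k=2: b·v=1.31×(-2.479)=-3.2475; √(2b)=1.6186; u=(-3.2475+(-9.106))/1.6186=-7.6320, w=(-3.2475−(-9.106))/1.6186=3.6194

0: u=5.0395 w=-5.5089
1: u=4.7785 w=-9.8708
2: u=-7.6320 w=3.6194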